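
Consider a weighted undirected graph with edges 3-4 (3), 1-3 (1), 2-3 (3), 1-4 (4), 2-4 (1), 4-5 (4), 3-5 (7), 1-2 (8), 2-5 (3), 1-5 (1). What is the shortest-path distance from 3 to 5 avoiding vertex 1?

Routes from 3 to 5 avoiding 1:
3 → 4 → 2 → 5: 3 + 1 + 3 = 7
3 → 2 → 5: 3 + 3 = 6
3 → 4 → 5: 3 + 4 = 7
3 → 5: 7
3 → 2 → 4 → 5: 3 + 1 + 4 = 8
Shortest: 6.

6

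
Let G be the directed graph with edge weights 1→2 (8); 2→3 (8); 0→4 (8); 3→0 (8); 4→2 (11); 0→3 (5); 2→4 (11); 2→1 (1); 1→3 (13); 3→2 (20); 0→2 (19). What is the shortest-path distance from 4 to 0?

Routes from 4 to 0:
4→2→3→0: 11 + 8 + 8 = 27
4→2→1→3→0: 11 + 1 + 13 + 8 = 33
Shortest: 27.

27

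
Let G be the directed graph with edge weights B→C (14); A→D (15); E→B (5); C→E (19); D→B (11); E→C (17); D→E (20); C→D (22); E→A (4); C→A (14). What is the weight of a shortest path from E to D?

Paths from E to D:
E - B - C - D: 5 + 14 + 22 = 41
E - C - D: 17 + 22 = 39
E - C - A - D: 17 + 14 + 15 = 46
E - A - D: 4 + 15 = 19
E - B - C - A - D: 5 + 14 + 14 + 15 = 48
Shortest: 19.

19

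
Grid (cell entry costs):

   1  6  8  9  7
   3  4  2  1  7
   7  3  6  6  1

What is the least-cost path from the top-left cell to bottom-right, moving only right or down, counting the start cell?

Cheapest: (0,0) (1,0) (1,1) (1,2) (1,3) (2,3) (2,4)
  1 + 3 + 4 + 2 + 1 + 6 + 1 = 18
(Top row then right column would cost 39.)

18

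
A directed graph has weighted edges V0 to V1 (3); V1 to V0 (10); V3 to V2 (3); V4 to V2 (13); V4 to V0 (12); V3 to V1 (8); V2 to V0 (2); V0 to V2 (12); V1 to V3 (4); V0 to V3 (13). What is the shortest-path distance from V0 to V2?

10

Routes from V0 to V2:
V0 - V3 - V2: 13 + 3 = 16
V0 - V1 - V3 - V2: 3 + 4 + 3 = 10
V0 - V2: 12
Best route has total 10.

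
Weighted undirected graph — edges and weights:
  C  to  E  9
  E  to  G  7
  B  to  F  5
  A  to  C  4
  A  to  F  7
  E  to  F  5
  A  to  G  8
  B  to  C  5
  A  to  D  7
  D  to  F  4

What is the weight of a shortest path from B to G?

17

Some routes from B to G:
B -> C -> A -> G: 5 + 4 + 8 = 17
B -> C -> E -> G: 5 + 9 + 7 = 21
B -> F -> A -> G: 5 + 7 + 8 = 20
B -> F -> E -> G: 5 + 5 + 7 = 17
Best route has total 17.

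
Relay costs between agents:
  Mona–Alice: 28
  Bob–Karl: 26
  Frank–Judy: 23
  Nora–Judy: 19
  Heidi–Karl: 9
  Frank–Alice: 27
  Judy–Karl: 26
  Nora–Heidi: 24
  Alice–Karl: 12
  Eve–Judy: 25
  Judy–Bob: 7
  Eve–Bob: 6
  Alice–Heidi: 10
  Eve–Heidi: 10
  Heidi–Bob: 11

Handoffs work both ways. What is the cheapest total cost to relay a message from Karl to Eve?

A few of the Karl→Eve routes:
Karl-Heidi-Eve: 9 + 10 = 19
Karl-Alice-Heidi-Eve: 12 + 10 + 10 = 32
Karl-Alice-Heidi-Bob-Eve: 12 + 10 + 11 + 6 = 39
Karl-Heidi-Bob-Eve: 9 + 11 + 6 = 26
Karl-Judy-Bob-Eve: 26 + 7 + 6 = 39
Karl-Bob-Eve: 26 + 6 = 32
Shortest: 19.

19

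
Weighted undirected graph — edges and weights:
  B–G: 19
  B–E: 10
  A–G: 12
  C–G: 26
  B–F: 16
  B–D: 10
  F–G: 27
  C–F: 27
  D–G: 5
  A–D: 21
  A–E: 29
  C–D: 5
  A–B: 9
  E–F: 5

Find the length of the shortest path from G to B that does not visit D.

Comparing a few candidate routes:
G -> B: 19
G -> A -> B: 12 + 9 = 21
G -> F -> E -> B: 27 + 5 + 10 = 42
Shortest: 19.

19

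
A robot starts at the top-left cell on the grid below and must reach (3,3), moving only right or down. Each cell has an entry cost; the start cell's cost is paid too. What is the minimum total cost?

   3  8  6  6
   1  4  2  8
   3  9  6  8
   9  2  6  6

Take r0c0 -> r1c0 -> r1c1 -> r1c2 -> r2c2 -> r3c2 -> r3c3 for a total of 3 + 1 + 4 + 2 + 6 + 6 + 6 = 28.

28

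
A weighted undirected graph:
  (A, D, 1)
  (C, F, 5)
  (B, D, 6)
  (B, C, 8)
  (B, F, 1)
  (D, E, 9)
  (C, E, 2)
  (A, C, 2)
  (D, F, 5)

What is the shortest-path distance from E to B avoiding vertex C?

15

Candidate routes:
E-D-F-B: 9 + 5 + 1 = 15
E-D-B: 9 + 6 = 15
Best route has total 15.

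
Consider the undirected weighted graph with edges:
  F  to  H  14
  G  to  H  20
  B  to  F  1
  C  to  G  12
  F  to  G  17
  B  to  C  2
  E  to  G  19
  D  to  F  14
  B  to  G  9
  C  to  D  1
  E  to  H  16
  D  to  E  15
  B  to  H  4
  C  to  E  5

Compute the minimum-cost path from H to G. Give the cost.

13

Comparing a few candidate routes:
H -> G: 20
H -> B -> C -> G: 4 + 2 + 12 = 18
H -> B -> G: 4 + 9 = 13
H -> B -> F -> G: 4 + 1 + 17 = 22
H -> F -> B -> G: 14 + 1 + 9 = 24
Best route has total 13.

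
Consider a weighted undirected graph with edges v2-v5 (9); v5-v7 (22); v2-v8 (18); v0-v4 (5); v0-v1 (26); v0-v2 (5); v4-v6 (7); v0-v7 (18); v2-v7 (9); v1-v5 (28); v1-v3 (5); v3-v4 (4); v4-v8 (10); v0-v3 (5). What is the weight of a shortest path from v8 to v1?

Checking several routes:
v8 -> v2 -> v0 -> v3 -> v1: 18 + 5 + 5 + 5 = 33
v8 -> v4 -> v3 -> v1: 10 + 4 + 5 = 19
v8 -> v4 -> v0 -> v3 -> v1: 10 + 5 + 5 + 5 = 25
v8 -> v2 -> v0 -> v4 -> v3 -> v1: 18 + 5 + 5 + 4 + 5 = 37
Shortest: 19.

19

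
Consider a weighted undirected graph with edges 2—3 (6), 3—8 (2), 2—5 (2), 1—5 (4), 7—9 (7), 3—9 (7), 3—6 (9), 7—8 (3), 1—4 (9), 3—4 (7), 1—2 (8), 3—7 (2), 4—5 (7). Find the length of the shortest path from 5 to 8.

Some routes from 5 to 8:
5→4→3→8: 7 + 7 + 2 = 16
5→2→3→8: 2 + 6 + 2 = 10
5→4→3→7→8: 7 + 7 + 2 + 3 = 19
5→2→3→7→8: 2 + 6 + 2 + 3 = 13
Best route has total 10.

10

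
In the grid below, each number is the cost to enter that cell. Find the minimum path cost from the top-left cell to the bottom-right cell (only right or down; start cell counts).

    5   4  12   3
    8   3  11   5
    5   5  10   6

Take [0,0] → [0,1] → [1,1] → [2,1] → [2,2] → [2,3] for a total of 5 + 4 + 3 + 5 + 10 + 6 = 33.
For comparison, the top-then-right route costs 35.

33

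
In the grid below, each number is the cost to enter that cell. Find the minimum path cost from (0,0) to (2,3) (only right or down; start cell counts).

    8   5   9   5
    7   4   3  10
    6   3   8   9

One optimal route is [0,0] [0,1] [1,1] [1,2] [2,2] [2,3].
Its cost is 8 + 5 + 4 + 3 + 8 + 9 = 37.
(Top row then right column would cost 46.)

37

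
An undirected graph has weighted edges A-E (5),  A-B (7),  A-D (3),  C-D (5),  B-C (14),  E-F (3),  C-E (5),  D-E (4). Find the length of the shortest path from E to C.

Some routes from E to C:
E-A-B-C: 5 + 7 + 14 = 26
E-D-C: 4 + 5 = 9
E-A-D-C: 5 + 3 + 5 = 13
E-C: 5
Shortest: 5.

5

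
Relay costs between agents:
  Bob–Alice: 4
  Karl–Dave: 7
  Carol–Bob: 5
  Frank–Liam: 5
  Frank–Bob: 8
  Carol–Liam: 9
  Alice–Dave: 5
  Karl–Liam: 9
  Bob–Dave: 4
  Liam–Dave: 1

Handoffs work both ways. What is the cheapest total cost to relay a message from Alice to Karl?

Comparing a few candidate routes:
Alice -> Dave -> Liam -> Karl: 5 + 1 + 9 = 15
Alice -> Bob -> Dave -> Karl: 4 + 4 + 7 = 15
Alice -> Dave -> Karl: 5 + 7 = 12
Shortest: 12.

12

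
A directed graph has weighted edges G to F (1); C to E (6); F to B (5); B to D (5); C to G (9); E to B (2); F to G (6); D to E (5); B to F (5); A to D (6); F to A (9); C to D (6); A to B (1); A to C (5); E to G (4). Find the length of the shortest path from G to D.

Candidate routes:
G→F→A→C→D: 1 + 9 + 5 + 6 = 21
G→F→A→C→E→B→D: 1 + 9 + 5 + 6 + 2 + 5 = 28
G→F→B→D: 1 + 5 + 5 = 11
G→F→A→D: 1 + 9 + 6 = 16
G→F→A→B→D: 1 + 9 + 1 + 5 = 16
Shortest: 11.

11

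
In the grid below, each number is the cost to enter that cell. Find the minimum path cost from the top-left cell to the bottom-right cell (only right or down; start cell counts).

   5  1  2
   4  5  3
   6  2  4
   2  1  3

Best path: (0,0)→(0,1)→(1,1)→(2,1)→(3,1)→(3,2)
Cost: 5 + 1 + 5 + 2 + 1 + 3 = 17
(Top row then right column would cost 18.)

17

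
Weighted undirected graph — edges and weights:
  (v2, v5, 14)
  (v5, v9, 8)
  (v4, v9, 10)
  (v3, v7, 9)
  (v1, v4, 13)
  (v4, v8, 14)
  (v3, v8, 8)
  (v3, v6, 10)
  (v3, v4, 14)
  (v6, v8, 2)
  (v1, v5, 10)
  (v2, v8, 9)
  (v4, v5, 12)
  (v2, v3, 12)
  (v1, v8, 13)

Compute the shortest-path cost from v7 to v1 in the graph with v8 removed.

Some routes from v7 to v1 avoiding v8:
v7 - v3 - v4 - v5 - v1: 9 + 14 + 12 + 10 = 45
v7 - v3 - v2 - v5 - v1: 9 + 12 + 14 + 10 = 45
v7 - v3 - v4 - v1: 9 + 14 + 13 = 36
The minimum is 36.

36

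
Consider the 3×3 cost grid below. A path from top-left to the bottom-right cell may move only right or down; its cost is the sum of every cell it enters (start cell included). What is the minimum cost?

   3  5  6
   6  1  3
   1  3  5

17

One optimal route is [0,0]→[0,1]→[1,1]→[1,2]→[2,2].
Its cost is 3 + 5 + 1 + 3 + 5 = 17.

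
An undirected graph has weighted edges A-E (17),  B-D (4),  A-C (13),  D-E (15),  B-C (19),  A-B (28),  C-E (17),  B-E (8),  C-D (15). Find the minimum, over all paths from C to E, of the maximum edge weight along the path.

15

Checking several routes:
C-E: max(17) = 17
C-B-E: max(19, 8) = 19
C-A-E: max(13, 17) = 17
C-D-B-E: max(15, 4, 8) = 15
C-D-E: max(15, 15) = 15
Smallest bottleneck: 15.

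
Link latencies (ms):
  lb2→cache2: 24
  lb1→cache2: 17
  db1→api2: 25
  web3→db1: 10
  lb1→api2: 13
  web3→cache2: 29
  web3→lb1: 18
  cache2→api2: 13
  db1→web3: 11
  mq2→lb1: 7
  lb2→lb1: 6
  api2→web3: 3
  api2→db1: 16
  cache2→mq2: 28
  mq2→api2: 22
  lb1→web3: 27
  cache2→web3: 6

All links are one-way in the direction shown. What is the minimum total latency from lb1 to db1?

Checking several routes:
lb1 - web3 - db1: 27 + 10 = 37
lb1 - cache2 - api2 - db1: 17 + 13 + 16 = 46
lb1 - api2 - db1: 13 + 16 = 29
lb1 - cache2 - api2 - web3 - db1: 17 + 13 + 3 + 10 = 43
lb1 - cache2 - web3 - db1: 17 + 6 + 10 = 33
lb1 - api2 - web3 - db1: 13 + 3 + 10 = 26
Best route has total 26 ms.

26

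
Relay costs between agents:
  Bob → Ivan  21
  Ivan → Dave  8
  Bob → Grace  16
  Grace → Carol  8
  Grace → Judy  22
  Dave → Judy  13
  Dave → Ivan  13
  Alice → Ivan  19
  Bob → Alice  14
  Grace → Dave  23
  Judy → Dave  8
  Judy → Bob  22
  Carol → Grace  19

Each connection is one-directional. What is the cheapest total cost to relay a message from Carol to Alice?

Routes from Carol to Alice:
Carol→Grace→Judy→Bob→Alice: 19 + 22 + 22 + 14 = 77
Carol→Grace→Dave→Judy→Bob→Alice: 19 + 23 + 13 + 22 + 14 = 91
Shortest: 77.

77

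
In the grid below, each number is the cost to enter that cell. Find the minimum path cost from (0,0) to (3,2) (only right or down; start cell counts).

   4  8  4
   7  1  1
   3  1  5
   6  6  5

One optimal route is (0,0) -> (1,0) -> (1,1) -> (1,2) -> (2,2) -> (3,2).
Its cost is 4 + 7 + 1 + 1 + 5 + 5 = 23.

23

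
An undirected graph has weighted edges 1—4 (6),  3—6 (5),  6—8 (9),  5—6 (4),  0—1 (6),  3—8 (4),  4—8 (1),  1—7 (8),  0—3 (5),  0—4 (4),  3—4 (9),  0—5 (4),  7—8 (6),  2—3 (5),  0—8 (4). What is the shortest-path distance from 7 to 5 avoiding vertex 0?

A few of the 7→5 routes:
7 - 8 - 4 - 3 - 6 - 5: 6 + 1 + 9 + 5 + 4 = 25
7 - 1 - 4 - 8 - 3 - 6 - 5: 8 + 6 + 1 + 4 + 5 + 4 = 28
7 - 1 - 4 - 8 - 6 - 5: 8 + 6 + 1 + 9 + 4 = 28
7 - 8 - 3 - 6 - 5: 6 + 4 + 5 + 4 = 19
7 - 8 - 6 - 5: 6 + 9 + 4 = 19
Best route has total 19.

19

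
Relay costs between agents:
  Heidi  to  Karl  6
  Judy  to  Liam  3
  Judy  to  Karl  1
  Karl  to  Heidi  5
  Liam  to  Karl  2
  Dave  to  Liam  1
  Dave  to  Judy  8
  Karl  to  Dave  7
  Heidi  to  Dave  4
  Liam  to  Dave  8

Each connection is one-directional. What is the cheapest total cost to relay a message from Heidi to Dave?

Routes from Heidi to Dave:
Heidi → Karl → Dave: 6 + 7 = 13
Heidi → Dave: 4
Best route has total 4.

4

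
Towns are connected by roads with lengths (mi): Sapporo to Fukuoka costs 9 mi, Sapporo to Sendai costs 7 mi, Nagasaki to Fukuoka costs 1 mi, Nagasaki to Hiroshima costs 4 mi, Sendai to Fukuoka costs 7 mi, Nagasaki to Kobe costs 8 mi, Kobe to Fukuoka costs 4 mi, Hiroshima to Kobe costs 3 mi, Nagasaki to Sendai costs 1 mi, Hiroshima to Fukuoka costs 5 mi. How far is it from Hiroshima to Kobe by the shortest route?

A few of the Hiroshima→Kobe routes:
Hiroshima→Nagasaki→Fukuoka→Kobe: 4 + 1 + 4 = 9
Hiroshima→Nagasaki→Sendai→Fukuoka→Kobe: 4 + 1 + 7 + 4 = 16
Hiroshima→Nagasaki→Kobe: 4 + 8 = 12
Hiroshima→Kobe: 3
Hiroshima→Fukuoka→Kobe: 5 + 4 = 9
Hiroshima→Fukuoka→Nagasaki→Kobe: 5 + 1 + 8 = 14
The minimum is 3 mi.

3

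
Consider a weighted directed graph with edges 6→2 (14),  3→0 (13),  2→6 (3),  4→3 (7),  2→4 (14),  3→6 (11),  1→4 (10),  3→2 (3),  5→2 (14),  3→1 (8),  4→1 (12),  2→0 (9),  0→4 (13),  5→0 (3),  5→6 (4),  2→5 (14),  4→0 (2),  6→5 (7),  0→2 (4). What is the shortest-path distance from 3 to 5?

Comparing a few candidate routes:
3 - 2 - 6 - 5: 3 + 3 + 7 = 13
3 - 6 - 5: 11 + 7 = 18
3 - 0 - 2 - 6 - 5: 13 + 4 + 3 + 7 = 27
3 - 0 - 2 - 5: 13 + 4 + 14 = 31
3 - 2 - 5: 3 + 14 = 17
Best route has total 13.

13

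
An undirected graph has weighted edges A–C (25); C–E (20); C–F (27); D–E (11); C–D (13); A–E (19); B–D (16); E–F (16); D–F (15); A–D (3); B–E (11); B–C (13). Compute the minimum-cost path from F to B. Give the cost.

A few of the F→B routes:
F-D-B: 15 + 16 = 31
F-D-E-B: 15 + 11 + 11 = 37
F-E-B: 16 + 11 = 27
The minimum is 27.

27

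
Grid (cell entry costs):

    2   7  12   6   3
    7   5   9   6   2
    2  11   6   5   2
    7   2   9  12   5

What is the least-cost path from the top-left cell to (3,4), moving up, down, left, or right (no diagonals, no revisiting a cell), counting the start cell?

Path (0,0) → (0,1) → (1,1) → (1,2) → (1,3) → (1,4) → (2,4) → (3,4): 2 + 7 + 5 + 9 + 6 + 2 + 2 + 5 = 38.

38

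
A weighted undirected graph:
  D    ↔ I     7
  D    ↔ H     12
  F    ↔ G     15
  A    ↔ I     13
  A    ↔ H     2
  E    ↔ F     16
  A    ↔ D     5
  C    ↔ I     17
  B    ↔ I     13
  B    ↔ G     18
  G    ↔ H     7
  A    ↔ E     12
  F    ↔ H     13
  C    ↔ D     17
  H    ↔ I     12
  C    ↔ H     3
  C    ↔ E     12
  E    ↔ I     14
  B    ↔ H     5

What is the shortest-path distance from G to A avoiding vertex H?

Checking several routes:
G → F → E → A: 15 + 16 + 12 = 43
G → F → E → I → D → A: 15 + 16 + 14 + 7 + 5 = 57
G → B → I → A: 18 + 13 + 13 = 44
G → B → I → D → A: 18 + 13 + 7 + 5 = 43
Best route has total 43.

43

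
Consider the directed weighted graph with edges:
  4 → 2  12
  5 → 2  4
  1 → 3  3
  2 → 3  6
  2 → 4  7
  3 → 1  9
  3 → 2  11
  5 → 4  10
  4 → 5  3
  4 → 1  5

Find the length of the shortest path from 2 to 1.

12

Candidate routes:
2 - 4 - 1: 7 + 5 = 12
2 - 3 - 1: 6 + 9 = 15
Shortest: 12.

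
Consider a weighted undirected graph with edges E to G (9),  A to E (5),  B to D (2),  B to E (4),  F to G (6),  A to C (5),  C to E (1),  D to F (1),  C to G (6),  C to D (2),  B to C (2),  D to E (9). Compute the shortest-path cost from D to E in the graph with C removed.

6

Paths from D to E avoiding C:
D - F - G - E: 1 + 6 + 9 = 16
D - B - E: 2 + 4 = 6
D - E: 9
Shortest: 6.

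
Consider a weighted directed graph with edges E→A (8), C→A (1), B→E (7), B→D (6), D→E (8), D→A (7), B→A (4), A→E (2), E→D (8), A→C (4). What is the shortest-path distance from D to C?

Candidate routes:
D → A → C: 7 + 4 = 11
D → E → A → C: 8 + 8 + 4 = 20
Best route has total 11.

11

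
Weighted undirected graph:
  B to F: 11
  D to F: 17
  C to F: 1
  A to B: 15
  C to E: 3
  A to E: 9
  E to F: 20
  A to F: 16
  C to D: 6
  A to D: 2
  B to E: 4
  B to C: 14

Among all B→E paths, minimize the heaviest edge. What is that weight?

4

Some routes from B to E:
B→F→C→D→A→E: max(11, 1, 6, 2, 9) = 11
B→E: max(4) = 4
B→A→E: max(15, 9) = 15
B→F→C→E: max(11, 1, 3) = 11
B→C→D→A→E: max(14, 6, 2, 9) = 14
B→C→E: max(14, 3) = 14
Smallest bottleneck: 4.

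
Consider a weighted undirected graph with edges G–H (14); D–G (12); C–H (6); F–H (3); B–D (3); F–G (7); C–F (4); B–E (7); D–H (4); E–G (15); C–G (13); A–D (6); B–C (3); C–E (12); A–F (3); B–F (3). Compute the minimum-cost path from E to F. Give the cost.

10

Checking several routes:
E-C-B-F: 12 + 3 + 3 = 18
E-B-D-H-F: 7 + 3 + 4 + 3 = 17
E-C-F: 12 + 4 = 16
E-B-F: 7 + 3 = 10
E-B-C-F: 7 + 3 + 4 = 14
Best route has total 10.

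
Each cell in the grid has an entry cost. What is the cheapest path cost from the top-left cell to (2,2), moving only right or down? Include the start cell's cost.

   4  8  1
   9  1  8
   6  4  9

26

Cheapest: [0,0] [0,1] [1,1] [2,1] [2,2]
  4 + 8 + 1 + 4 + 9 = 26
(Top row then right column would cost 30.)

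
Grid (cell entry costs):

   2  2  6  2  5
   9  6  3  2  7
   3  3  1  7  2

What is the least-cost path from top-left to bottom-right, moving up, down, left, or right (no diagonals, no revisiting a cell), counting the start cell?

Best path: (0,0) → (0,1) → (0,2) → (0,3) → (1,3) → (1,4) → (2,4)
Cost: 2 + 2 + 6 + 2 + 2 + 7 + 2 = 23

23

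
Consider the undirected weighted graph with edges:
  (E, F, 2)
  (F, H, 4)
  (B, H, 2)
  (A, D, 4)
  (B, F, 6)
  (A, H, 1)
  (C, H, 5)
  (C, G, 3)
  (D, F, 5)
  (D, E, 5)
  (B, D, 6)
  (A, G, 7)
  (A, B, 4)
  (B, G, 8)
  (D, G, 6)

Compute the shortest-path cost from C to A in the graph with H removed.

A few of the C→A routes:
C→G→D→A: 3 + 6 + 4 = 13
C→G→A: 3 + 7 = 10
C→G→B→A: 3 + 8 + 4 = 15
The minimum is 10.

10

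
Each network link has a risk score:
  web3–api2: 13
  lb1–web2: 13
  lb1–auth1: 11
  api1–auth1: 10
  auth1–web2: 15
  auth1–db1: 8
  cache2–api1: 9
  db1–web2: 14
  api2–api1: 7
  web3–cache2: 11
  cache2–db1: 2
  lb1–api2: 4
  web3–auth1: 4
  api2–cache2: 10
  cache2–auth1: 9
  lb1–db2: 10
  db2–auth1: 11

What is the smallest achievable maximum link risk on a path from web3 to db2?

Comparing a few candidate routes:
web3 -> auth1 -> api1 -> api2 -> lb1 -> db2: max(4, 10, 7, 4, 10) = 10
web3 -> auth1 -> db1 -> cache2 -> api2 -> lb1 -> db2: max(4, 8, 2, 10, 4, 10) = 10
web3 -> auth1 -> db1 -> cache2 -> api1 -> api2 -> lb1 -> db2: max(4, 8, 2, 9, 7, 4, 10) = 10
web3 -> auth1 -> api1 -> cache2 -> api2 -> lb1 -> db2: max(4, 10, 9, 10, 4, 10) = 10
The minimum achievable maximum is 10.

10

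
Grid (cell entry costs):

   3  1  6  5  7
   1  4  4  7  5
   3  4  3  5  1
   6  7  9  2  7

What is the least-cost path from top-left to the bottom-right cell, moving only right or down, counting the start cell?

Best path: r0c0 r1c0 r2c0 r2c1 r2c2 r2c3 r2c4 r3c4
Cost: 3 + 1 + 3 + 4 + 3 + 5 + 1 + 7 = 27

27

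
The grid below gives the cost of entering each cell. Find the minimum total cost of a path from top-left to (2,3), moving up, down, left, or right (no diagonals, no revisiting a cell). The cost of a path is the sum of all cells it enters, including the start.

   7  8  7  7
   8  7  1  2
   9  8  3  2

27

Cheapest: (0,0)→(0,1)→(0,2)→(1,2)→(1,3)→(2,3)
  7 + 8 + 7 + 1 + 2 + 2 = 27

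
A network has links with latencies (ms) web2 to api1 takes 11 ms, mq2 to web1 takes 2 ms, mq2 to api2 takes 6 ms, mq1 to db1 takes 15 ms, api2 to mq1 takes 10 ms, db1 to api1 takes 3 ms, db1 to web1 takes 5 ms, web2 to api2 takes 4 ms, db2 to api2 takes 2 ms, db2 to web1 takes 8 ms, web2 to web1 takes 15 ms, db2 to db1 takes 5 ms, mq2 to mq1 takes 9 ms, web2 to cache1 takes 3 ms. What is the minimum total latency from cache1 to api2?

7

Checking several routes:
cache1 → web2 → web1 → db2 → api2: 3 + 15 + 8 + 2 = 28
cache1 → web2 → api2: 3 + 4 = 7
cache1 → web2 → web1 → mq2 → api2: 3 + 15 + 2 + 6 = 26
cache1 → web2 → api1 → db1 → db2 → api2: 3 + 11 + 3 + 5 + 2 = 24
The minimum is 7 ms.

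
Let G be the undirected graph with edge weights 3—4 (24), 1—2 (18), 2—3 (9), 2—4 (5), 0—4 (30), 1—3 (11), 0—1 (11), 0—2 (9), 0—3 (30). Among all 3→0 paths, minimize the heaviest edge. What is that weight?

9

Checking several routes:
3-4-2-1-0: max(24, 5, 18, 11) = 24
3-1-0: max(11, 11) = 11
3-2-1-0: max(9, 18, 11) = 18
3-1-2-0: max(11, 18, 9) = 18
3-4-2-0: max(24, 5, 9) = 24
3-2-0: max(9, 9) = 9
Best route has worst link 9.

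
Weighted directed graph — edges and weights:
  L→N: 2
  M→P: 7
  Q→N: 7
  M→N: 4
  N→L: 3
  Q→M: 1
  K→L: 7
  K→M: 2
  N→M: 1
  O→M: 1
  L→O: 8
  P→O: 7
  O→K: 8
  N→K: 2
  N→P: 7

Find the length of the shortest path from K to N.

Candidate routes:
K → L → N: 7 + 2 = 9
K → L → O → M → N: 7 + 8 + 1 + 4 = 20
K → M → N: 2 + 4 = 6
The minimum is 6.

6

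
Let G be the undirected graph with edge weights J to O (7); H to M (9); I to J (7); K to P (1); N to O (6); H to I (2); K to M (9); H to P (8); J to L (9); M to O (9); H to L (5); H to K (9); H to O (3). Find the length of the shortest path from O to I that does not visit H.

14

Routes from O to I avoiding H:
O → J → I: 7 + 7 = 14
Shortest: 14.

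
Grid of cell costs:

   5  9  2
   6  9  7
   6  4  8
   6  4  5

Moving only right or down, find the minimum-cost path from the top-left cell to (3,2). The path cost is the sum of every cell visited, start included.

30

One optimal route is r0c0→r1c0→r2c0→r2c1→r3c1→r3c2.
Its cost is 5 + 6 + 6 + 4 + 4 + 5 = 30.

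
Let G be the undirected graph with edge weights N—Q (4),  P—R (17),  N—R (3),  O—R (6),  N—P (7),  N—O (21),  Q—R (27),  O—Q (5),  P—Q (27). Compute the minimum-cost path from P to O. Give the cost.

16

A few of the P→O routes:
P → R → N → Q → O: 17 + 3 + 4 + 5 = 29
P → Q → O: 27 + 5 = 32
P → R → O: 17 + 6 = 23
P → N → O: 7 + 21 = 28
P → N → Q → O: 7 + 4 + 5 = 16
P → N → R → O: 7 + 3 + 6 = 16
Best route has total 16.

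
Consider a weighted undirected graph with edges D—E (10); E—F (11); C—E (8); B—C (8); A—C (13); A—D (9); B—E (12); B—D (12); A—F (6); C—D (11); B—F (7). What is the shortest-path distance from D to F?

15

A few of the D→F routes:
D -> E -> B -> F: 10 + 12 + 7 = 29
D -> E -> F: 10 + 11 = 21
D -> C -> B -> F: 11 + 8 + 7 = 26
D -> A -> F: 9 + 6 = 15
D -> B -> F: 12 + 7 = 19
The minimum is 15.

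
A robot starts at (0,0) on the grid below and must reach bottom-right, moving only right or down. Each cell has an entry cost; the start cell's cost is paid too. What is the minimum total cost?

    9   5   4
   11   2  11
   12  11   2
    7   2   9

One optimal route is r0c0 r0c1 r1c1 r1c2 r2c2 r3c2.
Its cost is 9 + 5 + 2 + 11 + 2 + 9 = 38.
(Top row then right column would cost 40.)

38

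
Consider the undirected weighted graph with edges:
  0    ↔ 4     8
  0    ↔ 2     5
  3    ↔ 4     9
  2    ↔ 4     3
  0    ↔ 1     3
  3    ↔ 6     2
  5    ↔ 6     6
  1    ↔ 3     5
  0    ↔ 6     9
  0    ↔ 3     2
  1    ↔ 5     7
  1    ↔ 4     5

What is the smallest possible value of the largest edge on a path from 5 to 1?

Comparing a few candidate routes:
5 - 1: max(7) = 7
5 - 6 - 3 - 0 - 1: max(6, 2, 2, 3) = 6
5 - 6 - 3 - 0 - 4 - 1: max(6, 2, 2, 8, 5) = 8
5 - 6 - 3 - 0 - 2 - 4 - 1: max(6, 2, 2, 5, 3, 5) = 6
5 - 6 - 3 - 4 - 1: max(6, 2, 9, 5) = 9
5 - 6 - 3 - 1: max(6, 2, 5) = 6
The minimum achievable maximum is 6.

6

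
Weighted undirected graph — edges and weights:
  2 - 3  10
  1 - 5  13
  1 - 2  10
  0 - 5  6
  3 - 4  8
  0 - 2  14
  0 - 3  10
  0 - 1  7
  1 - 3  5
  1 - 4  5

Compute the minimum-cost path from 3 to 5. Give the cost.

16

A few of the 3→5 routes:
3 - 0 - 5: 10 + 6 = 16
3 - 1 - 0 - 5: 5 + 7 + 6 = 18
3 - 1 - 5: 5 + 13 = 18
3 - 4 - 1 - 0 - 5: 8 + 5 + 7 + 6 = 26
Best route has total 16.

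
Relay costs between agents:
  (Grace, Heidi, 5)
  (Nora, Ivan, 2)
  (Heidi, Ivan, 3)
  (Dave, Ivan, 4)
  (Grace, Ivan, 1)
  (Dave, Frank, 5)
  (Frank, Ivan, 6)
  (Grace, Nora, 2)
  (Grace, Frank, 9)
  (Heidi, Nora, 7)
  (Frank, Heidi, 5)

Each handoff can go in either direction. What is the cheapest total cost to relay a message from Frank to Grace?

7

Some routes from Frank to Grace:
Frank - Heidi - Ivan - Grace: 5 + 3 + 1 = 9
Frank - Ivan - Grace: 6 + 1 = 7
Frank - Grace: 9
Best route has total 7.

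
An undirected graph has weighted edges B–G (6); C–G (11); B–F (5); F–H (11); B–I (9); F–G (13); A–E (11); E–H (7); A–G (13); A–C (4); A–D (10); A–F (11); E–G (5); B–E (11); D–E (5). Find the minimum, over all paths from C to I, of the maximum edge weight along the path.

Some routes from C to I:
C-G-E-A-F-B-I: max(11, 5, 11, 11, 5, 9) = 11
C-A-D-E-G-B-I: max(4, 10, 5, 5, 6, 9) = 10
C-G-E-D-A-F-B-I: max(11, 5, 5, 10, 11, 5, 9) = 11
The minimum achievable maximum is 10.

10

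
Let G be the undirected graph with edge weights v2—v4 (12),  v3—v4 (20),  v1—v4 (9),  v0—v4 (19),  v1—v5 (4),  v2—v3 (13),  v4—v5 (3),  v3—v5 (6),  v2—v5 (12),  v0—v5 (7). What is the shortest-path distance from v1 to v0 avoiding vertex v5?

28

Candidate routes:
v1-v4-v0: 9 + 19 = 28
Best route has total 28.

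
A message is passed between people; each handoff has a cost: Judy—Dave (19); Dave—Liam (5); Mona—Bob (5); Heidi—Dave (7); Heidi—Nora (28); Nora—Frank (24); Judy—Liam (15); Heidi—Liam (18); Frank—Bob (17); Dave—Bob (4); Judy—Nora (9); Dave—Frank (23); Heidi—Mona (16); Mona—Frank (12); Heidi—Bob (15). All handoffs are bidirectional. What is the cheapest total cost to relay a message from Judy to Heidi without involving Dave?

33

Checking several routes:
Judy → Nora → Heidi: 9 + 28 = 37
Judy → Nora → Frank → Mona → Heidi: 9 + 24 + 12 + 16 = 61
Judy → Liam → Heidi: 15 + 18 = 33
The minimum is 33.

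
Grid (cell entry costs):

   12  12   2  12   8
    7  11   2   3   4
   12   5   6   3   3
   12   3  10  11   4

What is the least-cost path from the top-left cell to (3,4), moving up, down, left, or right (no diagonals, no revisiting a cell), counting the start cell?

Path (0,0) -> (0,1) -> (0,2) -> (1,2) -> (1,3) -> (2,3) -> (2,4) -> (3,4): 12 + 12 + 2 + 2 + 3 + 3 + 3 + 4 = 41.

41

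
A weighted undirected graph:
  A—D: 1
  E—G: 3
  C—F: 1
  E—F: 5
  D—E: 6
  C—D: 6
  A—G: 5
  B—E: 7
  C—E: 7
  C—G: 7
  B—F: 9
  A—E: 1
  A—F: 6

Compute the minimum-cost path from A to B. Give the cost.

Checking several routes:
A -> D -> E -> B: 1 + 6 + 7 = 14
A -> E -> F -> B: 1 + 5 + 9 = 15
A -> E -> B: 1 + 7 = 8
Shortest: 8.

8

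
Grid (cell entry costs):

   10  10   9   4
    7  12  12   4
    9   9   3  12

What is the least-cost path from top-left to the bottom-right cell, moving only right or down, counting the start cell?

Path r0c0 → r0c1 → r0c2 → r0c3 → r1c3 → r2c3: 10 + 10 + 9 + 4 + 4 + 12 = 49.

49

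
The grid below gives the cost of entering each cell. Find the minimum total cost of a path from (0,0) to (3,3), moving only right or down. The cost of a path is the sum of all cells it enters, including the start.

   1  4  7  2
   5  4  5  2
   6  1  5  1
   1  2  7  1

17

One optimal route is r0c0 r0c1 r1c1 r2c1 r2c2 r2c3 r3c3.
Its cost is 1 + 4 + 4 + 1 + 5 + 1 + 1 = 17.
(Top row then right column would cost 18.)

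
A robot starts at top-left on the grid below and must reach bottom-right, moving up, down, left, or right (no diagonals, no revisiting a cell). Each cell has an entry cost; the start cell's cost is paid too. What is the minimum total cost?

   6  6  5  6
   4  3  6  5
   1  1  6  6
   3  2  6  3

23

Cheapest: (0,0) → (1,0) → (2,0) → (2,1) → (3,1) → (3,2) → (3,3)
  6 + 4 + 1 + 1 + 2 + 6 + 3 = 23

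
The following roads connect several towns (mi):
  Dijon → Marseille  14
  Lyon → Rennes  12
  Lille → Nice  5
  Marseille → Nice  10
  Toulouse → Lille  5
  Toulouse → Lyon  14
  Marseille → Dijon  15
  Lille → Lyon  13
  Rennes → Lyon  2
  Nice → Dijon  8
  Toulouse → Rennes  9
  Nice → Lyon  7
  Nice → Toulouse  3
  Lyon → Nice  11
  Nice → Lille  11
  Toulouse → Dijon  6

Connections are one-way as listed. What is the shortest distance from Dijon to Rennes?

A few of the Dijon→Rennes routes:
Dijon→Marseille→Nice→Lyon→Rennes: 14 + 10 + 7 + 12 = 43
Dijon→Marseille→Nice→Toulouse→Rennes: 14 + 10 + 3 + 9 = 36
Dijon→Marseille→Nice→Toulouse→Lyon→Rennes: 14 + 10 + 3 + 14 + 12 = 53
The minimum is 36 mi.

36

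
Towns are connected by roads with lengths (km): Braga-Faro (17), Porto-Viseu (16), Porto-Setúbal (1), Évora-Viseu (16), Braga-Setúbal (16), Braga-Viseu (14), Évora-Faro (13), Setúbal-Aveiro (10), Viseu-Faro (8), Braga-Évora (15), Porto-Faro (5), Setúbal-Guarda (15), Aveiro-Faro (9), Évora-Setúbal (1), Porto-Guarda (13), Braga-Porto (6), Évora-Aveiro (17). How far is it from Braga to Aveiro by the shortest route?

Some routes from Braga to Aveiro:
Braga → Porto → Setúbal → Aveiro: 6 + 1 + 10 = 17
Braga → Évora → Setúbal → Aveiro: 15 + 1 + 10 = 26
Braga → Porto → Faro → Aveiro: 6 + 5 + 9 = 20
Braga → Faro → Aveiro: 17 + 9 = 26
Braga → Porto → Setúbal → Évora → Aveiro: 6 + 1 + 1 + 17 = 25
The minimum is 17 km.

17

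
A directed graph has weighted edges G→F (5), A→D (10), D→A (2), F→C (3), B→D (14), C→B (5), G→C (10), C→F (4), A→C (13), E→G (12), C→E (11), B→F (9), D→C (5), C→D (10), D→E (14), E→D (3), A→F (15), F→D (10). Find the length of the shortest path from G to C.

8

Candidate routes:
G -> F -> D -> C: 5 + 10 + 5 = 20
G -> F -> D -> A -> C: 5 + 10 + 2 + 13 = 30
G -> C: 10
G -> F -> C: 5 + 3 = 8
Shortest: 8.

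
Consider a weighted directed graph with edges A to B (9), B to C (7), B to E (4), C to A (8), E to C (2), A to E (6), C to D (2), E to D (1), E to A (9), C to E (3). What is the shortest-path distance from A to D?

Comparing a few candidate routes:
A-B-E-D: 9 + 4 + 1 = 14
A-E-D: 6 + 1 = 7
A-B-E-C-D: 9 + 4 + 2 + 2 = 17
A-E-C-D: 6 + 2 + 2 = 10
Best route has total 7.

7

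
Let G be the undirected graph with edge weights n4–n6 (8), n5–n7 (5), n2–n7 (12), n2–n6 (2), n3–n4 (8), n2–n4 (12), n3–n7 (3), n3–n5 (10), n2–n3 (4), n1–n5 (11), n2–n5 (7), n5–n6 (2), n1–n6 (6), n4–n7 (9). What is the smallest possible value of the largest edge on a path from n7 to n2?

Comparing a few candidate routes:
n7 - n3 - n4 - n6 - n2: max(3, 8, 8, 2) = 8
n7 - n3 - n2: max(3, 4) = 4
n7 - n3 - n4 - n6 - n5 - n2: max(3, 8, 8, 2, 7) = 8
n7 - n5 - n2: max(5, 7) = 7
n7 - n5 - n6 - n2: max(5, 2, 2) = 5
Best route has worst link 4.

4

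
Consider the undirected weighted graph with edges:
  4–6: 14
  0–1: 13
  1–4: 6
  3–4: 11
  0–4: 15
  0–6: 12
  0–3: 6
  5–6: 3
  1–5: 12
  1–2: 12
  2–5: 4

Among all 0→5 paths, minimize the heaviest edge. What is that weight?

Checking several routes:
0→1→5: max(13, 12) = 13
0→1→2→5: max(13, 12, 4) = 13
0→3→4→1→5: max(6, 11, 6, 12) = 12
0→6→5: max(12, 3) = 12
0→3→4→1→2→5: max(6, 11, 6, 12, 4) = 12
Smallest bottleneck: 12.

12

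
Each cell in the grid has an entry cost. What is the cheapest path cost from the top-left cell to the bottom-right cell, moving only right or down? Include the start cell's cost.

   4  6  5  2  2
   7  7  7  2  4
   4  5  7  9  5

28

Best path: [0,0] → [0,1] → [0,2] → [0,3] → [0,4] → [1,4] → [2,4]
Cost: 4 + 6 + 5 + 2 + 2 + 4 + 5 = 28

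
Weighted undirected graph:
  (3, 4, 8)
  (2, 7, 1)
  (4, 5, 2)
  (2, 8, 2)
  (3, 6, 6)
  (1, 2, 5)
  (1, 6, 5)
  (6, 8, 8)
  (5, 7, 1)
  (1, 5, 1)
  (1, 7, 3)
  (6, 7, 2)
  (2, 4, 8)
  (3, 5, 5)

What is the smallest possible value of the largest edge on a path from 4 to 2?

2

Comparing a few candidate routes:
4-5-7-2: max(2, 1, 1) = 2
4-5-7-6-1-2: max(2, 1, 2, 5, 5) = 5
4-5-1-7-2: max(2, 1, 3, 1) = 3
4-5-7-1-2: max(2, 1, 3, 5) = 5
Best route has worst link 2.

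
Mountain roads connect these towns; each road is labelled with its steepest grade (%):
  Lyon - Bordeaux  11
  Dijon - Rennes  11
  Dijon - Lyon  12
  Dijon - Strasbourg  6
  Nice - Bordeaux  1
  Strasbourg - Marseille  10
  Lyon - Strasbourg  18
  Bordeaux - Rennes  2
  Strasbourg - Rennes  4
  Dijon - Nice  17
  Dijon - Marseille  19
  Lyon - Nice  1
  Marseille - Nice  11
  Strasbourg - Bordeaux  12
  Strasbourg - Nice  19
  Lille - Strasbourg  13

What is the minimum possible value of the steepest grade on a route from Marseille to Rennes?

10

Some routes from Marseille to Rennes:
Marseille -> Strasbourg -> Bordeaux -> Rennes: max(10, 12, 2) = 12
Marseille -> Nice -> Bordeaux -> Rennes: max(11, 1, 2) = 11
Marseille -> Nice -> Lyon -> Bordeaux -> Rennes: max(11, 1, 11, 2) = 11
Marseille -> Strasbourg -> Rennes: max(10, 4) = 10
Marseille -> Strasbourg -> Bordeaux -> Lyon -> Dijon -> Rennes: max(10, 12, 11, 12, 11) = 12
Marseille -> Strasbourg -> Dijon -> Rennes: max(10, 6, 11) = 11
The minimum achievable maximum is 10%.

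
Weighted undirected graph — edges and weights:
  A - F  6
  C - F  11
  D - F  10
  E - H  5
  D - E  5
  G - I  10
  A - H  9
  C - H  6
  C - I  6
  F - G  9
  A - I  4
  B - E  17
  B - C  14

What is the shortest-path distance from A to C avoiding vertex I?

Checking several routes:
A -> F -> C: 6 + 11 = 17
A -> H -> C: 9 + 6 = 15
A -> F -> D -> E -> H -> C: 6 + 10 + 5 + 5 + 6 = 32
Shortest: 15.

15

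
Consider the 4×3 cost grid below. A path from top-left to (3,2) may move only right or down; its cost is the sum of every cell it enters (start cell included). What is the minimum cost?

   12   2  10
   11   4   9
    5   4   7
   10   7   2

Take (0,0) -> (0,1) -> (1,1) -> (2,1) -> (2,2) -> (3,2) for a total of 12 + 2 + 4 + 4 + 7 + 2 = 31.
For comparison, the top-then-right route costs 42.

31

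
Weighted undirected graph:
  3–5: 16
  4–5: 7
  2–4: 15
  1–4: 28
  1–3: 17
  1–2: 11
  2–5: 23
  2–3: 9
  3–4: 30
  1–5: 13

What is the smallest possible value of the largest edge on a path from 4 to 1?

13

Some routes from 4 to 1:
4 → 2 → 1: max(15, 11) = 15
4 → 5 → 1: max(7, 13) = 13
4 → 5 → 3 → 2 → 1: max(7, 16, 9, 11) = 16
The minimum achievable maximum is 13.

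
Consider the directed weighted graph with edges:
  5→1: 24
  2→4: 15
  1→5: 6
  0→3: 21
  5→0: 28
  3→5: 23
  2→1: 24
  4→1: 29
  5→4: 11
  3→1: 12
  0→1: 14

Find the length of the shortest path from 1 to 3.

Routes from 1 to 3:
1 - 5 - 0 - 3: 6 + 28 + 21 = 55
Best route has total 55.

55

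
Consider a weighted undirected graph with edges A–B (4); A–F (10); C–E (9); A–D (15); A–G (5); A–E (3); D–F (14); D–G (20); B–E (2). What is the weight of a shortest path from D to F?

14

Candidate routes:
D - A - F: 15 + 10 = 25
D - F: 14
D - G - A - F: 20 + 5 + 10 = 35
Shortest: 14.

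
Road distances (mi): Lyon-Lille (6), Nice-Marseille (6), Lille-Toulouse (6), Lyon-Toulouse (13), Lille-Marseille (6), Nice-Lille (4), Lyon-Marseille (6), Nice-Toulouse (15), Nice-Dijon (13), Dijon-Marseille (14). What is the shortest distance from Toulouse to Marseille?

Comparing a few candidate routes:
Toulouse-Lille-Marseille: 6 + 6 = 12
Toulouse-Lyon-Lille-Marseille: 13 + 6 + 6 = 25
Toulouse-Lille-Nice-Marseille: 6 + 4 + 6 = 16
Toulouse-Lille-Lyon-Marseille: 6 + 6 + 6 = 18
Toulouse-Nice-Marseille: 15 + 6 = 21
Toulouse-Lyon-Marseille: 13 + 6 = 19
Shortest: 12 mi.

12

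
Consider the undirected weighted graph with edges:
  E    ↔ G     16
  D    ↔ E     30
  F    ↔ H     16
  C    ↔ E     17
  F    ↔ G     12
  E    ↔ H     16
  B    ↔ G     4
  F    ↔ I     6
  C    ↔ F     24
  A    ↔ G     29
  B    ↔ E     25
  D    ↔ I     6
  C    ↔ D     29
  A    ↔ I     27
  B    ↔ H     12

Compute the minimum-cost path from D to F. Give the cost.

12

Comparing a few candidate routes:
D-E-G-F: 30 + 16 + 12 = 58
D-C-F: 29 + 24 = 53
D-I-F: 6 + 6 = 12
D-E-C-F: 30 + 17 + 24 = 71
D-E-H-F: 30 + 16 + 16 = 62
Shortest: 12.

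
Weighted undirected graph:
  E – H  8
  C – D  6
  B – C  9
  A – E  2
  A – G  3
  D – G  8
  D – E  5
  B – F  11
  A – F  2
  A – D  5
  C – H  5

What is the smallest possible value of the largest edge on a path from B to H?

Checking several routes:
B-C-D-E-H: max(9, 6, 5, 8) = 9
B-C-H: max(9, 5) = 9
B-C-D-A-E-H: max(9, 6, 5, 2, 8) = 9
B-C-D-G-A-E-H: max(9, 6, 8, 3, 2, 8) = 9
Best route has worst link 9.

9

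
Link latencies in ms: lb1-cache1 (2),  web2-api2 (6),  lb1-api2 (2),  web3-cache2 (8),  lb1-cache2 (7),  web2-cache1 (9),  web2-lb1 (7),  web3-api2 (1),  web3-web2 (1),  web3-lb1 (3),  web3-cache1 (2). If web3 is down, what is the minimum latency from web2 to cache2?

14

Candidate routes:
web2 → api2 → lb1 → cache2: 6 + 2 + 7 = 15
web2 → lb1 → cache2: 7 + 7 = 14
web2 → cache1 → lb1 → cache2: 9 + 2 + 7 = 18
Shortest: 14 ms.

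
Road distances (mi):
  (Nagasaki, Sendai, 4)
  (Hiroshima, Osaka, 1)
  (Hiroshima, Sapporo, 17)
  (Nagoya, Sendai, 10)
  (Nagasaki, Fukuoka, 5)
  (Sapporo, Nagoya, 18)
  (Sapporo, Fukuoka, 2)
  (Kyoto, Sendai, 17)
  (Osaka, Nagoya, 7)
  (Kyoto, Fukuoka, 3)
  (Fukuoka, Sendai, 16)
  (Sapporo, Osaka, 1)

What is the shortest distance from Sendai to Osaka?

A few of the Sendai→Osaka routes:
Sendai → Nagoya → Osaka: 10 + 7 = 17
Sendai → Fukuoka → Sapporo → Osaka: 16 + 2 + 1 = 19
Sendai → Nagasaki → Fukuoka → Sapporo → Osaka: 4 + 5 + 2 + 1 = 12
Sendai → Kyoto → Fukuoka → Sapporo → Osaka: 17 + 3 + 2 + 1 = 23
Best route has total 12 mi.

12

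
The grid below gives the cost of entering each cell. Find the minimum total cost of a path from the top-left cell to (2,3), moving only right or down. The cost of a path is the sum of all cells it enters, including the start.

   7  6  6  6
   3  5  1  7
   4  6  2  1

Cheapest: (0,0) → (1,0) → (1,1) → (1,2) → (2,2) → (2,3)
  7 + 3 + 5 + 1 + 2 + 1 = 19

19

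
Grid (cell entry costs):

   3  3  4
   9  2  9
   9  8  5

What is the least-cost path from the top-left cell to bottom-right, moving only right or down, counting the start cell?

Take r0c0 → r0c1 → r1c1 → r2c1 → r2c2 for a total of 3 + 3 + 2 + 8 + 5 = 21.

21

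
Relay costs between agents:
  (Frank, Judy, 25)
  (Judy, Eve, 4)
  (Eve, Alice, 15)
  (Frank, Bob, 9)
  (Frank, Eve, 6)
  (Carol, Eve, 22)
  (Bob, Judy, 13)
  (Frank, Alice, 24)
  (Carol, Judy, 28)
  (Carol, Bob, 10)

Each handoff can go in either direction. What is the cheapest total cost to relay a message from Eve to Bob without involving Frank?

17

Paths from Eve to Bob avoiding Frank:
Eve→Carol→Judy→Bob: 22 + 28 + 13 = 63
Eve→Carol→Bob: 22 + 10 = 32
Eve→Judy→Carol→Bob: 4 + 28 + 10 = 42
Eve→Judy→Bob: 4 + 13 = 17
Best route has total 17.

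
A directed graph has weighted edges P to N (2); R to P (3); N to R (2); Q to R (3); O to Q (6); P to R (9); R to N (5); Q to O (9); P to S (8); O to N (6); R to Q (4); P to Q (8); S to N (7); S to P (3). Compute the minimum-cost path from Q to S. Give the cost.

Routes from Q to S:
Q→R→P→S: 3 + 3 + 8 = 14
Q→O→N→R→P→S: 9 + 6 + 2 + 3 + 8 = 28
Shortest: 14.

14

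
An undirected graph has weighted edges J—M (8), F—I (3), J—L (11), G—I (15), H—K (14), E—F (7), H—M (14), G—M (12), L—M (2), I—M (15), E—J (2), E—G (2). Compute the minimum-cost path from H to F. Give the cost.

31

Comparing a few candidate routes:
H → M → J → E → F: 14 + 8 + 2 + 7 = 31
H → M → G → E → F: 14 + 12 + 2 + 7 = 35
H → M → I → F: 14 + 15 + 3 = 32
Best route has total 31.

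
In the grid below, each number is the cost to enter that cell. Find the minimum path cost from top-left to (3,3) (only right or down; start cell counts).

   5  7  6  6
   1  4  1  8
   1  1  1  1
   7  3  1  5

15

Path (0,0) (1,0) (2,0) (2,1) (2,2) (2,3) (3,3): 5 + 1 + 1 + 1 + 1 + 1 + 5 = 15.
For comparison, the top-then-right route costs 38.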